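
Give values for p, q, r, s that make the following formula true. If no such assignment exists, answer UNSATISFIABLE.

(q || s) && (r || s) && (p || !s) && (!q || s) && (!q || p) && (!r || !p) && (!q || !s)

Case q = false:
Unit clause (s) forces s = true.
Unit clause (p) forces p = true.
Unit clause (!r) forces r = false.
This assignment satisfies each clause.

p ↦ true; q ↦ false; r ↦ false; s ↦ true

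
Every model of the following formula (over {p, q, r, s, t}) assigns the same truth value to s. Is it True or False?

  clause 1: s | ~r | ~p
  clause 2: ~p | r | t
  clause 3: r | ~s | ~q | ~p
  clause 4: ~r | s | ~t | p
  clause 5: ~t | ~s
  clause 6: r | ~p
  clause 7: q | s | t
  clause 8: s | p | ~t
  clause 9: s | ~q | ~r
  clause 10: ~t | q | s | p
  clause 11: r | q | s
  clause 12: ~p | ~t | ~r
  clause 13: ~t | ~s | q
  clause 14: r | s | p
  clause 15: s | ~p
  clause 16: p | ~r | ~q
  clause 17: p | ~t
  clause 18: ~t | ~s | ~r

Suppose s = 0.
From the singleton clause (~p), p = 0.
From the singleton clause (~t), t = 0.
From the singleton clause (q), q = 1.
From the singleton clause (~r), r = 0.
Now (r) is unsatisfied and unit — conflict.
So every satisfying assignment has s = True.

True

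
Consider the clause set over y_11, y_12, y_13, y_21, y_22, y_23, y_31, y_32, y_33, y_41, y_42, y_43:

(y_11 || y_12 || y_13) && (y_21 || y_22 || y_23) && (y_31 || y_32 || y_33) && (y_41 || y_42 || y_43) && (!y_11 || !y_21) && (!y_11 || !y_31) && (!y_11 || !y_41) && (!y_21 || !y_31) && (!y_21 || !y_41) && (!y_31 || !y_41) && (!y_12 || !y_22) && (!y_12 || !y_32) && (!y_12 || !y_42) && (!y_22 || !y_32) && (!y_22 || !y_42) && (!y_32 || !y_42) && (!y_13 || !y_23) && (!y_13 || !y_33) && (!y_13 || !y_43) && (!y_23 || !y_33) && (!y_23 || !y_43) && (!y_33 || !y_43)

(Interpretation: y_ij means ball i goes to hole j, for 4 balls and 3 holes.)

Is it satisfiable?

Case y_11 = false:
Case y_12 = true:
The clause (!y_22) is unit, so y_22 = false.
The clause (!y_32) is unit, so y_32 = false.
The clause (!y_42) is unit, so y_42 = false.
Case y_21 = true:
The clause (!y_31) is unit, so y_31 = false.
The clause (y_33) is unit, so y_33 = true.
The clause (!y_41) is unit, so y_41 = false.
The clause (y_43) is unit, so y_43 = true.
That conflicts with the unit clause (!y_43).
Undo y_21 and try y_21 = false.
The clause (y_23) is unit, so y_23 = true.
The clause (!y_13) is unit, so y_13 = false.
The clause (!y_33) is unit, so y_33 = false.
The clause (y_31) is unit, so y_31 = true.
The clause (!y_41) is unit, so y_41 = false.
The clause (y_43) is unit, so y_43 = true.
That conflicts with the unit clause (!y_43).
Both values of y_21 lead to a conflict.
Undo y_12 and try y_12 = false.
The clause (y_13) is unit, so y_13 = true.
The clause (!y_23) is unit, so y_23 = false.
The clause (!y_33) is unit, so y_33 = false.
The clause (!y_43) is unit, so y_43 = false.
Case y_21 = true:
The clause (!y_31) is unit, so y_31 = false.
The clause (y_32) is unit, so y_32 = true.
The clause (!y_41) is unit, so y_41 = false.
The clause (y_42) is unit, so y_42 = true.
That conflicts with the unit clause (!y_42).
Undo y_21 and try y_21 = false.
The clause (y_22) is unit, so y_22 = true.
The clause (!y_32) is unit, so y_32 = false.
The clause (y_31) is unit, so y_31 = true.
The clause (!y_41) is unit, so y_41 = false.
The clause (y_42) is unit, so y_42 = true.
That conflicts with the unit clause (!y_42).
Both values of y_21 lead to a conflict.
Both values of y_12 lead to a conflict.
Undo y_11 and try y_11 = true.
The clause (!y_21) is unit, so y_21 = false.
The clause (!y_31) is unit, so y_31 = false.
The clause (!y_41) is unit, so y_41 = false.
Case y_22 = true:
The clause (!y_12) is unit, so y_12 = false.
The clause (!y_32) is unit, so y_32 = false.
The clause (y_33) is unit, so y_33 = true.
The clause (!y_42) is unit, so y_42 = false.
The clause (y_43) is unit, so y_43 = true.
That conflicts with the unit clause (!y_43).
Undo y_22 and try y_22 = false.
The clause (y_23) is unit, so y_23 = true.
The clause (!y_13) is unit, so y_13 = false.
The clause (!y_33) is unit, so y_33 = false.
The clause (y_32) is unit, so y_32 = true.
The clause (!y_12) is unit, so y_12 = false.
The clause (!y_42) is unit, so y_42 = false.
The clause (y_43) is unit, so y_43 = true.
That conflicts with the unit clause (!y_43).
Both values of y_22 lead to a conflict.
Both values of y_11 lead to a conflict.
No assignment satisfies every clause.

No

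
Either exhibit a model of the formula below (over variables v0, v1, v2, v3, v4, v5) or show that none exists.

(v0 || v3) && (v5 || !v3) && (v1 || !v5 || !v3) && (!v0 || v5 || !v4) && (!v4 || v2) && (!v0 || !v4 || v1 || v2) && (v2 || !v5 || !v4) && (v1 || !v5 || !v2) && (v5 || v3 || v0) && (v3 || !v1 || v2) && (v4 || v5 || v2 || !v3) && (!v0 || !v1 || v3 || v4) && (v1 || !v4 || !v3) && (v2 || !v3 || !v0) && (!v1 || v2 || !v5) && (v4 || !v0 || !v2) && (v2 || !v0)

v0: true; v1: true; v2: true; v3: true; v4: true; v5: true

Case v0 = true:
From the singleton clause (v2), v2 = true.
From the singleton clause (v4), v4 = true.
From the singleton clause (v5), v5 = true.
From the singleton clause (v1), v1 = true.
No clause remains; v3 is free.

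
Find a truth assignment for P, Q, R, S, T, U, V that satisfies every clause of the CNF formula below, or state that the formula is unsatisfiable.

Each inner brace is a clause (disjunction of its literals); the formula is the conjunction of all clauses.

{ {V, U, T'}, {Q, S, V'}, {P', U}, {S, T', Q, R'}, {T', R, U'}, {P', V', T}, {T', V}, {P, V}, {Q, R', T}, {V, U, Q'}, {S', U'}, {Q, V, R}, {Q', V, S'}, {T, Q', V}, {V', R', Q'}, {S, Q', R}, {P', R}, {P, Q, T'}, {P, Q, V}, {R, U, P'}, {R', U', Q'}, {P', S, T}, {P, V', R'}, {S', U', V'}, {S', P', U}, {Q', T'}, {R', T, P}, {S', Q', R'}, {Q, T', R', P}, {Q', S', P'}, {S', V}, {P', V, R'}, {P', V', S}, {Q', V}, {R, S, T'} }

Suppose P = 0.
From the singleton clause (V), V = 1.
From the singleton clause (R'), R = 0.
Suppose Q = 1.
From the singleton clause (S), S = 1.
From the singleton clause (U'), U = 0.
From the singleton clause (T'), T = 0.
This assignment satisfies each clause.

P=0,  Q=1,  R=0,  S=1,  T=0,  U=0,  V=1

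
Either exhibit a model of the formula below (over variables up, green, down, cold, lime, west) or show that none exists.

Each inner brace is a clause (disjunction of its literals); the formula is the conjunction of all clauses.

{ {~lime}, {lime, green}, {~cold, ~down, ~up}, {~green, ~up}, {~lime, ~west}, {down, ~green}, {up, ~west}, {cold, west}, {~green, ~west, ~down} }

up=0; green=1; down=1; cold=1; lime=0; west=0

(~lime) alone gives lime = 0.
(green) alone gives green = 1.
(~up) alone gives up = 0.
(down) alone gives down = 1.
(~west) alone gives west = 0.
(cold) alone gives cold = 1.
This assignment satisfies each clause.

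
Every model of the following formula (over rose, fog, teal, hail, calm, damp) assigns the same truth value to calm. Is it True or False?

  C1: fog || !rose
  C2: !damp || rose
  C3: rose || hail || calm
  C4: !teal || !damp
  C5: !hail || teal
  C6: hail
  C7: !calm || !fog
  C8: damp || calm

Suppose calm = false.
From the singleton clause (hail), hail = true.
From the singleton clause (teal), teal = true.
From the singleton clause (!damp), damp = false.
Now (damp) is unsatisfied and unit — conflict.
So every satisfying assignment has calm = True.

True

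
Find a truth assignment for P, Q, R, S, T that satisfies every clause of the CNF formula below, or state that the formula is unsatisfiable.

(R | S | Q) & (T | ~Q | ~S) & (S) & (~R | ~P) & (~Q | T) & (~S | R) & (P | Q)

(S) alone gives S = 1.
(R) alone gives R = 1.
(~P) alone gives P = 0.
(Q) alone gives Q = 1.
(T) alone gives T = 1.
Every clause now holds.

P=0, Q=1, R=1, S=1, T=1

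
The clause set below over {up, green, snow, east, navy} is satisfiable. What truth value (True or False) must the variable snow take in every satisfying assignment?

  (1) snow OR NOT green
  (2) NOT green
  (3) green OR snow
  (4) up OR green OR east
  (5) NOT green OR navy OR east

Suppose snow = false.
From the singleton clause (NOT green), green = false.
But (green) is also a unit clause — contradiction.
So every satisfying assignment has snow = True.

True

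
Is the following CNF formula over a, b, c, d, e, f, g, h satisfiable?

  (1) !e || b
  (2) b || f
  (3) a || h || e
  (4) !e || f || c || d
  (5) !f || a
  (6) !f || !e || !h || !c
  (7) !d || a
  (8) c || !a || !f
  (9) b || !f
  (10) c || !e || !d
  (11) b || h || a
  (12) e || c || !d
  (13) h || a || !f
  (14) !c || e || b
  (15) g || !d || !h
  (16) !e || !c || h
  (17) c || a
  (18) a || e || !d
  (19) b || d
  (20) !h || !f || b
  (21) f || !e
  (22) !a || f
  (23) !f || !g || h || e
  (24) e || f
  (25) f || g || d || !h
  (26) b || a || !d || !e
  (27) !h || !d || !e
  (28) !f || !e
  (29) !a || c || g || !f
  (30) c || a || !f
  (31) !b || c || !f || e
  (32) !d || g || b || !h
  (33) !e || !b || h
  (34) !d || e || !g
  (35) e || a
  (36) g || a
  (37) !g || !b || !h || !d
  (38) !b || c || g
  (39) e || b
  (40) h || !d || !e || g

Try e = false.
Unit clause (f) forces f = true.
Unit clause (a) forces a = true.
Unit clause (c) forces c = true.
Unit clause (b) forces b = true.
Try g = false.
Try d = false.
No clause remains; h is free.
A satisfying assignment: a=true; b=true; c=true; d=false; e=false; f=true; g=false; h=true.

Yes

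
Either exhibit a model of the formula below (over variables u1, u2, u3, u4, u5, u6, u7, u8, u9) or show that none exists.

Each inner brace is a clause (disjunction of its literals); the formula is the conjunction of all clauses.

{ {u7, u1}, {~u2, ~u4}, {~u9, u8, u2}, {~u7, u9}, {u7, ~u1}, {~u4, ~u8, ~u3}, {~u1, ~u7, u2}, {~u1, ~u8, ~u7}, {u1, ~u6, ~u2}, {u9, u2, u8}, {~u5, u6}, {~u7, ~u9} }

UNSATISFIABLE

Branch on u7: set u7 = 1.
Unit clause (u9) forces u9 = 1.
That conflicts with the unit clause (~u9).
So u7 must be the other value — set u7 = 0.
Unit clause (u1) forces u1 = 1.
That conflicts with the unit clause (~u1).
Both values of u7 lead to a conflict.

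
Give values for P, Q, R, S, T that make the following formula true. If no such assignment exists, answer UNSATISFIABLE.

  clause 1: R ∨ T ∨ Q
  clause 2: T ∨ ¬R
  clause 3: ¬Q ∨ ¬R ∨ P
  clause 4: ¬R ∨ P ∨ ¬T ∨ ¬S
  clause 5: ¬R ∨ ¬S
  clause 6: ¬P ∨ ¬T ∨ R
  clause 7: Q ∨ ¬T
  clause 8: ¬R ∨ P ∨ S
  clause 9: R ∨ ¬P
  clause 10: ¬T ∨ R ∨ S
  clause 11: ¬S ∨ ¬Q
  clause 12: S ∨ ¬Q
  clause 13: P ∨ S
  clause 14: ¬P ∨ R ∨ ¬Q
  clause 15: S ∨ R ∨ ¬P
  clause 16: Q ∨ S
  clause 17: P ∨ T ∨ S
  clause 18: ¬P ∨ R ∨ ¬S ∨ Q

UNSATISFIABLE

Branch on T: set T = True.
(Q) alone gives Q = True.
(¬S) alone gives S = False.
Now (S) is unsatisfied and unit — conflict.
Undo T and try T = False.
(¬R) alone gives R = False.
(Q) alone gives Q = True.
(¬P) alone gives P = False.
(¬S) alone gives S = False.
Now (S) is unsatisfied and unit — conflict.
Either choice for T ends in contradiction.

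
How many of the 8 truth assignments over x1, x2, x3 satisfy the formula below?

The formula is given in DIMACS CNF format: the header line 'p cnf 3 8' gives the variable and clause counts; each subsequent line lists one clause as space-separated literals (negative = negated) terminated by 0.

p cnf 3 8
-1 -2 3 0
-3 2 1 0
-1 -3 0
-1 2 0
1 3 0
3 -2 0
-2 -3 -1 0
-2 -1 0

1

There are 2^3 = 8 truth assignments over (x1, x2, x3).
Split on x1. With x1 = True, the clauses containing x1 are satisfied and ¬x1 drops from the rest; 0 of the 2^2 = 4 assignments to the other variables satisfy what remains.
With x1 = False, by the same count on the reduced clause set, 1 assignment works.
(One model: x1=F, x2=T, x3=T.)
Total: 0 + 1 = 1.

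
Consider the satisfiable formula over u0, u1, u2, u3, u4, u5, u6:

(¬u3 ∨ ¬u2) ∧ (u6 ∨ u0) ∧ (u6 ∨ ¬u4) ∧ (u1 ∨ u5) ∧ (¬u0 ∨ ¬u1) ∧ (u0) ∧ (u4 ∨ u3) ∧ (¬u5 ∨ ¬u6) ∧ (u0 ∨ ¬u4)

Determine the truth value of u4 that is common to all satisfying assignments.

False

Suppose u4 = True.
The clause (u6) is unit, so u6 = True.
The clause (u0) is unit, so u0 = True.
The clause (¬u1) is unit, so u1 = False.
The clause (u5) is unit, so u5 = True.
Now (¬u5) is unsatisfied and unit — conflict.
So every satisfying assignment has u4 = False.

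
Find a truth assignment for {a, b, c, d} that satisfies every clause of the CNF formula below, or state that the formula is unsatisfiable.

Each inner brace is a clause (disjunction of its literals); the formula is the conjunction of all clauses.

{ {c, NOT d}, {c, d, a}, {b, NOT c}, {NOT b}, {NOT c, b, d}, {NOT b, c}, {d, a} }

The clause (NOT b) is unit, so b = false.
The clause (NOT c) is unit, so c = false.
The clause (NOT d) is unit, so d = false.
The clause (a) is unit, so a = true.
All clauses are satisfied.

a=true,  b=false,  c=false,  d=false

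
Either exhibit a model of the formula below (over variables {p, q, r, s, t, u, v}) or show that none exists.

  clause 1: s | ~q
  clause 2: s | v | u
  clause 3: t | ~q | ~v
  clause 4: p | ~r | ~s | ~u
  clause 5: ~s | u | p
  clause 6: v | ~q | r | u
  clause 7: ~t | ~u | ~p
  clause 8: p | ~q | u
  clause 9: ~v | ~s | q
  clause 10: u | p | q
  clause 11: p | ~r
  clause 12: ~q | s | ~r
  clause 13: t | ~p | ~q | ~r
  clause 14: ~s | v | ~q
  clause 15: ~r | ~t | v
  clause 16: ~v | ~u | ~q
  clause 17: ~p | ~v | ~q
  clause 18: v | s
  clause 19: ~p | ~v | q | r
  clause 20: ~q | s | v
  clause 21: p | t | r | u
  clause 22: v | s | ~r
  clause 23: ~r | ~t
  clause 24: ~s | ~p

p: 0; q: 0; r: 0; s: 0; t: 0; u: 1; v: 1

Branch on s: set s = 0.
(~q) alone gives q = 0.
(v) alone gives v = 1.
Branch on u: set u = 1.
Branch on t: set t = 0.
Branch on p: set p = 0.
(~r) alone gives r = 0.
All clauses are satisfied.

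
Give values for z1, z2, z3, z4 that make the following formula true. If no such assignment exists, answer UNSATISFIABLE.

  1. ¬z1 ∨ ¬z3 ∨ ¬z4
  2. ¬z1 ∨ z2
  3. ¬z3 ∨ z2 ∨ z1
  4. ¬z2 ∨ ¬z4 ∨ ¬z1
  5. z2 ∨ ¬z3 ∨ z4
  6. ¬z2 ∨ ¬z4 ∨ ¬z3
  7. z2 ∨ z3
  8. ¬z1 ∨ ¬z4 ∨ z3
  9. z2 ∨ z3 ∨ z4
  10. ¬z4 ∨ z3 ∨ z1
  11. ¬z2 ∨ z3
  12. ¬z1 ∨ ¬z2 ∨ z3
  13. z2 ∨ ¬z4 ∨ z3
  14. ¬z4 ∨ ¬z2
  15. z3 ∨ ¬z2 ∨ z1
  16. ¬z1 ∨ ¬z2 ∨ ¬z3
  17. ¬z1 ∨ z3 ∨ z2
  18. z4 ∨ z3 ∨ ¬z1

z1 ↦ False; z2 ↦ True; z3 ↦ True; z4 ↦ False

Case z1 = False:
Case z3 = True:
The clause (z2) is unit, so z2 = True.
The clause (¬z4) is unit, so z4 = False.
All clauses are satisfied.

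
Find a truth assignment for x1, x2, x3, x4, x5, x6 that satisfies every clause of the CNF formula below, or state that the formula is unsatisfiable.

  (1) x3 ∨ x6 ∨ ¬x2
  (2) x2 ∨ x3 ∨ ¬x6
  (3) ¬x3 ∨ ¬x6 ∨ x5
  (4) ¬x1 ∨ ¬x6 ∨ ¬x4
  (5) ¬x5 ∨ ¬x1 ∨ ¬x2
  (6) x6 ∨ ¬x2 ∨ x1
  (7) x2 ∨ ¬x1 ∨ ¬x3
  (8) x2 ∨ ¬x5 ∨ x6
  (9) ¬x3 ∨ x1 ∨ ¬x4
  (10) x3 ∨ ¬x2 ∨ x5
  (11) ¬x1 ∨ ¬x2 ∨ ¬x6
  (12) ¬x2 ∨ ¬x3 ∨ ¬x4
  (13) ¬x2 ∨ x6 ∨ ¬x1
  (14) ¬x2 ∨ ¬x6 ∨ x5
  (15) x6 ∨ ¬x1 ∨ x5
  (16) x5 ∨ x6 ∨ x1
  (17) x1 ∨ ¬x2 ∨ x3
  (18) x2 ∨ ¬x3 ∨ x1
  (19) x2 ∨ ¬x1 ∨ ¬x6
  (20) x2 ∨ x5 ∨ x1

Case x3 = True:
Case x6 = True:
The clause (x5) is unit, so x5 = True.
Case x1 = False:
The clause (¬x4) is unit, so x4 = False.
The clause (x2) is unit, so x2 = True.
All clauses are satisfied.

x1 ↦ False, x2 ↦ True, x3 ↦ True, x4 ↦ False, x5 ↦ True, x6 ↦ True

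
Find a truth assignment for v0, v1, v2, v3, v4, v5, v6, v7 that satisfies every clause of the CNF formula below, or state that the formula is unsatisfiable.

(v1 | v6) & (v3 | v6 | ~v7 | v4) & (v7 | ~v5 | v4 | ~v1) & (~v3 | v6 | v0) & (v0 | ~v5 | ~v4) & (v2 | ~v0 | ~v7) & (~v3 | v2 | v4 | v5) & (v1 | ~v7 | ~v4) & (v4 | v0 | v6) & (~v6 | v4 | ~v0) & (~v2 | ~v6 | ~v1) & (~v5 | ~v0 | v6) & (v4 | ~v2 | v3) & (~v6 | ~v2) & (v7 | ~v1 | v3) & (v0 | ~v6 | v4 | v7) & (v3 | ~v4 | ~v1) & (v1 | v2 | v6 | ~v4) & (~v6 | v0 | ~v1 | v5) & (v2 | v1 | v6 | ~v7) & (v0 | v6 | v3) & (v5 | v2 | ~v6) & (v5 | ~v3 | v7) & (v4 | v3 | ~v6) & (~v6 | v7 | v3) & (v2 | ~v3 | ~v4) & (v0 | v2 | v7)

v0: 1,  v1: 1,  v2: 1,  v3: 1,  v4: 1,  v5: 0,  v6: 0,  v7: 1

Try v1 = 1.
Try v2 = 1.
(~v6) alone gives v6 = 0.
Try v3 = 1.
(v0) alone gives v0 = 1.
(~v5) alone gives v5 = 0.
(v7) alone gives v7 = 1.
All clauses hold; v4 can take either value.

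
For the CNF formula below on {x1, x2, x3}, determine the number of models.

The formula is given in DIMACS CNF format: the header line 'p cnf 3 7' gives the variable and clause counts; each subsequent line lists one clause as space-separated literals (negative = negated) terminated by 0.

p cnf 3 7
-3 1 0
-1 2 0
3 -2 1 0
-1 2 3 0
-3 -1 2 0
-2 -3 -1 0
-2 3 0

1

There are 2^3 = 8 truth assignments over (x1, x2, x3).
Check each against the 7 clauses (columns in the order x1, x2, x3):
  F F F  ✓ satisfies all
  F F T  ✗ fails (¬x3 ∨ x1)
  F T F  ✗ fails (x3 ∨ ¬x2 ∨ x1)
  F T T  ✗ fails (¬x3 ∨ x1)
  T F F  ✗ fails (¬x1 ∨ x2)
  T F T  ✗ fails (¬x1 ∨ x2)
  T T F  ✗ fails (¬x2 ∨ x3)
  T T T  ✗ fails (¬x2 ∨ ¬x3 ∨ ¬x1)
1 of the 8 rows is a model.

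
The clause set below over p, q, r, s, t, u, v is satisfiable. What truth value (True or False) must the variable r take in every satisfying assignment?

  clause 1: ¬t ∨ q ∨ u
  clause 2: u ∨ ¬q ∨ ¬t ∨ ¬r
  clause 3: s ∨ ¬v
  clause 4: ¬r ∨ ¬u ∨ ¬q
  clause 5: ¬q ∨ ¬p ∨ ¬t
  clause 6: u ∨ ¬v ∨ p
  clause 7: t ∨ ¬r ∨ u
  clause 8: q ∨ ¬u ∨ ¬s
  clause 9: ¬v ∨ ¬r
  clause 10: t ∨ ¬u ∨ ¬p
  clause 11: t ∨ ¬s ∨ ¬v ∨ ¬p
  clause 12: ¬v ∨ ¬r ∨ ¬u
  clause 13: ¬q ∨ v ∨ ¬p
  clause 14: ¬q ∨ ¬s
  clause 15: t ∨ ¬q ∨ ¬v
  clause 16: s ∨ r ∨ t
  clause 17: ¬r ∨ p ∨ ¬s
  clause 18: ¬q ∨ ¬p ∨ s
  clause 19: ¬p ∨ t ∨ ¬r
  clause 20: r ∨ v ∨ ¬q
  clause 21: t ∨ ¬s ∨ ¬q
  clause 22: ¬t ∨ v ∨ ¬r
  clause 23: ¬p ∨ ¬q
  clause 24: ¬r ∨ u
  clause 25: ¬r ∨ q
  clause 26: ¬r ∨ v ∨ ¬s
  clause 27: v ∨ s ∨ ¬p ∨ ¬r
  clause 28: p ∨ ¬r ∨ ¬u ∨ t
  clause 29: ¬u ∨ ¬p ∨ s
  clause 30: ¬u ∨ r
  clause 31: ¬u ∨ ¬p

False

Suppose r = True.
From the singleton clause (¬v), v = False.
From the singleton clause (¬t), t = False.
From the singleton clause (u), u = True.
From the singleton clause (¬q), q = False.
Now (q) is unsatisfied and unit — conflict.
So every satisfying assignment has r = False.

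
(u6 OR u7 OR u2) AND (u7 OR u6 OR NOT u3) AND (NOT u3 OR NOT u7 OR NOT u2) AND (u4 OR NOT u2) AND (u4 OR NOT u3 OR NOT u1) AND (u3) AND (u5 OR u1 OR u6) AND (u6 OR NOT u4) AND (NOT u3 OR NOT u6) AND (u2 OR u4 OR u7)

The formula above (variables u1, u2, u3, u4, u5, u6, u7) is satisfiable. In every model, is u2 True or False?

Suppose u2 = true.
The clause (u4) is unit, so u4 = true.
The clause (u3) is unit, so u3 = true.
The clause (NOT u7) is unit, so u7 = false.
The clause (u6) is unit, so u6 = true.
Now (NOT u6) is unsatisfied and unit — conflict.
So every satisfying assignment has u2 = False.

False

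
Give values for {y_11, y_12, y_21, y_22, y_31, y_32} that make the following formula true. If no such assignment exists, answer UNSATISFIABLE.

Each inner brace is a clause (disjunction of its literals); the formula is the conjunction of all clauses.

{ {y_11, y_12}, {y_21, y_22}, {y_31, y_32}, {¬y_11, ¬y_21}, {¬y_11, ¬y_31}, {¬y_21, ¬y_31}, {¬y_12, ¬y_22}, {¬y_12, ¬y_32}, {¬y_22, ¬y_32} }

UNSATISFIABLE

Branch on y_11: set y_11 = True.
Unit clause (¬y_21) forces y_21 = False.
Unit clause (y_22) forces y_22 = True.
Unit clause (¬y_31) forces y_31 = False.
Unit clause (y_32) forces y_32 = True.
But (¬y_32) is also a unit clause — contradiction.
Undo y_11 and try y_11 = False.
Unit clause (y_12) forces y_12 = True.
Unit clause (¬y_22) forces y_22 = False.
Unit clause (y_21) forces y_21 = True.
Unit clause (¬y_31) forces y_31 = False.
Unit clause (y_32) forces y_32 = True.
But (¬y_32) is also a unit clause — contradiction.
Either choice for y_11 ends in contradiction.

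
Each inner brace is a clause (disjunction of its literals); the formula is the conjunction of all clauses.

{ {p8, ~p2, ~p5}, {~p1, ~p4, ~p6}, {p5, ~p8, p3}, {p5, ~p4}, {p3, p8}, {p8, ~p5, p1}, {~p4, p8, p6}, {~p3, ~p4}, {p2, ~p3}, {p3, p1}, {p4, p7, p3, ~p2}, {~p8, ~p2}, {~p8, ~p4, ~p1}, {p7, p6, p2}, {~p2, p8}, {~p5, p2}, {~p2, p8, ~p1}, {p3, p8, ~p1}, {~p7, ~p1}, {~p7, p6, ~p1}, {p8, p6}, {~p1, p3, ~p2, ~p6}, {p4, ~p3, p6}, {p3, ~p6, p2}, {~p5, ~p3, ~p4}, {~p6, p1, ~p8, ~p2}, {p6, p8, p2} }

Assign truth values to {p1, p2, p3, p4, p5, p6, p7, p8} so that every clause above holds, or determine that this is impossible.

Suppose p5 = 1.
Unit clause (p2) forces p2 = 1.
Unit clause (p8) forces p8 = 1.
But (~p8) is also a unit clause — contradiction.
That branch fails; take p5 = 0 instead.
Unit clause (~p4) forces p4 = 0.
Suppose p8 = 0.
Unit clause (p3) forces p3 = 1.
Unit clause (p2) forces p2 = 1.
But (~p2) is also a unit clause — contradiction.
That branch fails; take p8 = 1 instead.
Unit clause (p3) forces p3 = 1.
Unit clause (p2) forces p2 = 1.
But (~p2) is also a unit clause — contradiction.
Either choice for p8 ends in contradiction.
Either choice for p5 ends in contradiction.

UNSATISFIABLE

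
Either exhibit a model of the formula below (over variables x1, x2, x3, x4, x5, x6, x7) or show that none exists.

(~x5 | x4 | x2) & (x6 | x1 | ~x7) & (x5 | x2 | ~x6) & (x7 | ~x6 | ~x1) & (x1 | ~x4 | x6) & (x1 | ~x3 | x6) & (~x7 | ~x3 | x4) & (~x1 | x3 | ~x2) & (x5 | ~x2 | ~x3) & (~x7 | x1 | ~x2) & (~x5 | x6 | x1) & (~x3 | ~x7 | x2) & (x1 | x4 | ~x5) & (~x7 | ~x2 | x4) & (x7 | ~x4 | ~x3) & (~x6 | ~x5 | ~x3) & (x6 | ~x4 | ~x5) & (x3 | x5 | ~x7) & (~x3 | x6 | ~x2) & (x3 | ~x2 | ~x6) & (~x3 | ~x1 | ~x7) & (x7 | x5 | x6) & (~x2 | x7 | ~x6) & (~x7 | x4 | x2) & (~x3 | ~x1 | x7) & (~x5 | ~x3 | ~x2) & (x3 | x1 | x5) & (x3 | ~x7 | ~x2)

Try x5 = 1.
Try x4 = 1.
(x6) alone gives x6 = 1.
(~x3) alone gives x3 = 0.
(~x2) alone gives x2 = 0.
Try x7 = 1.
Every clause is now satisfied; x1 is unconstrained.

x1: 0,  x2: 0,  x3: 0,  x4: 1,  x5: 1,  x6: 1,  x7: 1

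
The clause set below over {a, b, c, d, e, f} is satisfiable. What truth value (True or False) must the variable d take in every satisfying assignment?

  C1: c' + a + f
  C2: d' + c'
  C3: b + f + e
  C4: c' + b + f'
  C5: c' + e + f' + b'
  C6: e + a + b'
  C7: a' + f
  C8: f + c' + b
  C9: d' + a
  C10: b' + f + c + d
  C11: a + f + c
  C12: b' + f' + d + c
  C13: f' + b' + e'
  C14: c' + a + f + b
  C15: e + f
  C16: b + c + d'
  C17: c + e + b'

False

Suppose d = 1.
The clause (c') is unit, so c = 0.
The clause (a) is unit, so a = 1.
The clause (f) is unit, so f = 1.
The clause (b) is unit, so b = 1.
The clause (e') is unit, so e = 0.
That conflicts with the unit clause (e).
So every satisfying assignment has d = False.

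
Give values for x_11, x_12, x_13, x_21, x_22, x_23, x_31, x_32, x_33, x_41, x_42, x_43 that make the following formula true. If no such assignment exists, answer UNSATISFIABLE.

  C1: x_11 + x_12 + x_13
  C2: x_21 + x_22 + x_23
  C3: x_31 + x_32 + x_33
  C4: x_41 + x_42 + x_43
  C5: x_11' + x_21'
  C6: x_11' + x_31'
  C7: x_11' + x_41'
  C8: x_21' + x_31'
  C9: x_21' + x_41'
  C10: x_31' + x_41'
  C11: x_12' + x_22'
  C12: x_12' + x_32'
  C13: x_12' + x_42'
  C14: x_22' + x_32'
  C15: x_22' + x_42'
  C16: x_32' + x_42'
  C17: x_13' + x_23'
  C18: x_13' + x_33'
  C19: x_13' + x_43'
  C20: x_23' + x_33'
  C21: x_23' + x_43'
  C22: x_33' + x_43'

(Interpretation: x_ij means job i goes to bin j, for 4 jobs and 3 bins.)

Try x_11 = 0.
Try x_12 = 1.
(x_22') alone gives x_22 = 0.
(x_32') alone gives x_32 = 0.
(x_42') alone gives x_42 = 0.
Try x_21 = 1.
(x_31') alone gives x_31 = 0.
(x_33) alone gives x_33 = 1.
(x_41') alone gives x_41 = 0.
(x_43) alone gives x_43 = 1.
But (x_43') is also a unit clause — contradiction.
So x_21 must be the other value — set x_21 = 0.
(x_23) alone gives x_23 = 1.
(x_13') alone gives x_13 = 0.
(x_33') alone gives x_33 = 0.
(x_31) alone gives x_31 = 1.
(x_41') alone gives x_41 = 0.
(x_43) alone gives x_43 = 1.
But (x_43') is also a unit clause — contradiction.
Neither x_21 = 1 nor x_21 = 0 works.
So x_12 must be the other value — set x_12 = 0.
(x_13) alone gives x_13 = 1.
(x_23') alone gives x_23 = 0.
(x_33') alone gives x_33 = 0.
(x_43') alone gives x_43 = 0.
Try x_21 = 1.
(x_31') alone gives x_31 = 0.
(x_32) alone gives x_32 = 1.
(x_41') alone gives x_41 = 0.
(x_42) alone gives x_42 = 1.
But (x_42') is also a unit clause — contradiction.
So x_21 must be the other value — set x_21 = 0.
(x_22) alone gives x_22 = 1.
(x_32') alone gives x_32 = 0.
(x_31) alone gives x_31 = 1.
(x_41') alone gives x_41 = 0.
(x_42) alone gives x_42 = 1.
But (x_42') is also a unit clause — contradiction.
Neither x_21 = 1 nor x_21 = 0 works.
Neither x_12 = 1 nor x_12 = 0 works.
So x_11 must be the other value — set x_11 = 1.
(x_21') alone gives x_21 = 0.
(x_31') alone gives x_31 = 0.
(x_41') alone gives x_41 = 0.
Try x_22 = 1.
(x_12') alone gives x_12 = 0.
(x_32') alone gives x_32 = 0.
(x_33) alone gives x_33 = 1.
(x_42') alone gives x_42 = 0.
(x_43) alone gives x_43 = 1.
But (x_43') is also a unit clause — contradiction.
So x_22 must be the other value — set x_22 = 0.
(x_23) alone gives x_23 = 1.
(x_13') alone gives x_13 = 0.
(x_33') alone gives x_33 = 0.
(x_32) alone gives x_32 = 1.
(x_12') alone gives x_12 = 0.
(x_42') alone gives x_42 = 0.
(x_43) alone gives x_43 = 1.
But (x_43') is also a unit clause — contradiction.
Neither x_22 = 1 nor x_22 = 0 works.
Neither x_11 = 1 nor x_11 = 0 works.

UNSATISFIABLE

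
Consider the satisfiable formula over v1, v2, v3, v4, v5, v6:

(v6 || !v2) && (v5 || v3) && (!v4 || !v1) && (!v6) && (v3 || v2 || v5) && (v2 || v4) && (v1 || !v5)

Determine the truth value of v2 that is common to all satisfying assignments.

False

Suppose v2 = true.
From the singleton clause (v6), v6 = true.
Now (!v6) is unsatisfied and unit — conflict.
So every satisfying assignment has v2 = False.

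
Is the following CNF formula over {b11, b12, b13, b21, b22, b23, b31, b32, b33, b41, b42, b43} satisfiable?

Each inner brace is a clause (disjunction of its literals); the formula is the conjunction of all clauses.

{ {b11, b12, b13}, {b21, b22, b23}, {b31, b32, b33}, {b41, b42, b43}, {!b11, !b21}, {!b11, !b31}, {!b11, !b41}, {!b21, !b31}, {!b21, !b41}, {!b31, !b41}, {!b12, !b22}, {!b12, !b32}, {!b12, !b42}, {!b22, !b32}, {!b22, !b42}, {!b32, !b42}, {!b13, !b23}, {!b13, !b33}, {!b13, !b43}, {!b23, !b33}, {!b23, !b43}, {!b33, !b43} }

Branch on b11: set b11 = false.
Branch on b12: set b12 = true.
The clause (!b22) is unit, so b22 = false.
The clause (!b32) is unit, so b32 = false.
The clause (!b42) is unit, so b42 = false.
Branch on b21: set b21 = true.
The clause (!b31) is unit, so b31 = false.
The clause (b33) is unit, so b33 = true.
The clause (!b41) is unit, so b41 = false.
The clause (b43) is unit, so b43 = true.
That conflicts with the unit clause (!b43).
So b21 must be the other value — set b21 = false.
The clause (b23) is unit, so b23 = true.
The clause (!b13) is unit, so b13 = false.
The clause (!b33) is unit, so b33 = false.
The clause (b31) is unit, so b31 = true.
The clause (!b41) is unit, so b41 = false.
The clause (b43) is unit, so b43 = true.
That conflicts with the unit clause (!b43).
Neither b21 = true nor b21 = false works.
So b12 must be the other value — set b12 = false.
The clause (b13) is unit, so b13 = true.
The clause (!b23) is unit, so b23 = false.
The clause (!b33) is unit, so b33 = false.
The clause (!b43) is unit, so b43 = false.
Branch on b21: set b21 = true.
The clause (!b31) is unit, so b31 = false.
The clause (b32) is unit, so b32 = true.
The clause (!b41) is unit, so b41 = false.
The clause (b42) is unit, so b42 = true.
That conflicts with the unit clause (!b42).
So b21 must be the other value — set b21 = false.
The clause (b22) is unit, so b22 = true.
The clause (!b32) is unit, so b32 = false.
The clause (b31) is unit, so b31 = true.
The clause (!b41) is unit, so b41 = false.
The clause (b42) is unit, so b42 = true.
That conflicts with the unit clause (!b42).
Neither b21 = true nor b21 = false works.
Neither b12 = true nor b12 = false works.
So b11 must be the other value — set b11 = true.
The clause (!b21) is unit, so b21 = false.
The clause (!b31) is unit, so b31 = false.
The clause (!b41) is unit, so b41 = false.
Branch on b22: set b22 = true.
The clause (!b12) is unit, so b12 = false.
The clause (!b32) is unit, so b32 = false.
The clause (b33) is unit, so b33 = true.
The clause (!b42) is unit, so b42 = false.
The clause (b43) is unit, so b43 = true.
That conflicts with the unit clause (!b43).
So b22 must be the other value — set b22 = false.
The clause (b23) is unit, so b23 = true.
The clause (!b13) is unit, so b13 = false.
The clause (!b33) is unit, so b33 = false.
The clause (b32) is unit, so b32 = true.
The clause (!b12) is unit, so b12 = false.
The clause (!b42) is unit, so b42 = false.
The clause (b43) is unit, so b43 = true.
That conflicts with the unit clause (!b43).
Neither b22 = true nor b22 = false works.
Neither b11 = true nor b11 = false works.
No assignment satisfies every clause.

Unsatisfiable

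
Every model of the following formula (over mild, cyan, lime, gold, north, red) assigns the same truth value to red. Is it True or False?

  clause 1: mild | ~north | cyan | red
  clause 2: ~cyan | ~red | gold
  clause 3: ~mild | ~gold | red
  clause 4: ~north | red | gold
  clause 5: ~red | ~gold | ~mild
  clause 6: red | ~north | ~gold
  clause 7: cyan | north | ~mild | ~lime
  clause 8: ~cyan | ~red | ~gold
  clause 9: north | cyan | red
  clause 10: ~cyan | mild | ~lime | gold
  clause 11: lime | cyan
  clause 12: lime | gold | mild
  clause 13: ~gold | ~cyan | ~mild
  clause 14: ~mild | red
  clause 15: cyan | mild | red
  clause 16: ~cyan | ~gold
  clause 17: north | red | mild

Suppose red = 0.
The clause (~mild) is unit, so mild = 0.
The clause (cyan) is unit, so cyan = 1.
The clause (~gold) is unit, so gold = 0.
The clause (~north) is unit, so north = 0.
But (north) is also a unit clause — contradiction.
So every satisfying assignment has red = True.

True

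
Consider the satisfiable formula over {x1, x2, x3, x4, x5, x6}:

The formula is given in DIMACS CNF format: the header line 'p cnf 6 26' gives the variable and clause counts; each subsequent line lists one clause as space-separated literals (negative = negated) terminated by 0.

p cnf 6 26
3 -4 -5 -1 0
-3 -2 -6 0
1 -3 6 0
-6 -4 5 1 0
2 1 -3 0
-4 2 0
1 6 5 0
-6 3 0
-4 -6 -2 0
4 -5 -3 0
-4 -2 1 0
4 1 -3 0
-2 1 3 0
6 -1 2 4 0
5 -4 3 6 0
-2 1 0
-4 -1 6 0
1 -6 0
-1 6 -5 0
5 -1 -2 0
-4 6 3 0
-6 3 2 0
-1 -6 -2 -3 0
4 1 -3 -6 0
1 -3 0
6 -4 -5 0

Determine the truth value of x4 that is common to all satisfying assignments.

False

Suppose x4 = True.
(x2) alone gives x2 = True.
(¬x6) alone gives x6 = False.
(x1) alone gives x1 = True.
That conflicts with the unit clause (¬x1).
So every satisfying assignment has x4 = False.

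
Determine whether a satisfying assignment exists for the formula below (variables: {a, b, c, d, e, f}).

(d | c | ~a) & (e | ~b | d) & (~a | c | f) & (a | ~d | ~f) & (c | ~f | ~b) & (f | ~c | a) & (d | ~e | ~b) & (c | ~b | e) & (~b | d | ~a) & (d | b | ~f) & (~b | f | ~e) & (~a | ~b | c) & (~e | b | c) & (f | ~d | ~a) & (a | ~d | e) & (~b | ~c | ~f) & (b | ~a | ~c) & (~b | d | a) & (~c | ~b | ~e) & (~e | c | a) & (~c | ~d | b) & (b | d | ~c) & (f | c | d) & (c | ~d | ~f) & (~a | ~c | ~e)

No

Suppose d = 1.
Suppose a = 1.
Unit clause (f) forces f = 1.
Unit clause (c) forces c = 1.
Unit clause (~b) forces b = 0.
That conflicts with the unit clause (b).
That branch fails; take a = 0 instead.
Unit clause (~f) forces f = 0.
Unit clause (~c) forces c = 0.
Unit clause (e) forces e = 1.
That conflicts with the unit clause (~e).
Neither a = 1 nor a = 0 works.
That branch fails; take d = 0 instead.
Suppose c = 1.
Unit clause (b) forces b = 1.
Unit clause (e) forces e = 1.
That conflicts with the unit clause (~e).
That branch fails; take c = 0 instead.
Unit clause (~a) forces a = 0.
Unit clause (~b) forces b = 0.
Unit clause (~f) forces f = 0.
That conflicts with the unit clause (f).
Neither c = 1 nor c = 0 works.
Neither d = 1 nor d = 0 works.
No assignment satisfies every clause.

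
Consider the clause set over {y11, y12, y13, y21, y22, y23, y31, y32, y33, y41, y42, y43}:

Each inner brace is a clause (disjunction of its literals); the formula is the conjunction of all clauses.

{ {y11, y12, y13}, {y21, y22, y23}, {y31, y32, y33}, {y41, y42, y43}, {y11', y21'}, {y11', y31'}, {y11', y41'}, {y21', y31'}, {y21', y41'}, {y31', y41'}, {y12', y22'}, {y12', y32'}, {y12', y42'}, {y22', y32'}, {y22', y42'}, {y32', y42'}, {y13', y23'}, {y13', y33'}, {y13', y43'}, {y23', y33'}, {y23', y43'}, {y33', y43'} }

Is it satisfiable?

Suppose y11 = 0.
Suppose y12 = 1.
From the singleton clause (y22'), y22 = 0.
From the singleton clause (y32'), y32 = 0.
From the singleton clause (y42'), y42 = 0.
Suppose y21 = 1.
From the singleton clause (y31'), y31 = 0.
From the singleton clause (y33), y33 = 1.
From the singleton clause (y41'), y41 = 0.
From the singleton clause (y43), y43 = 1.
Now (y43') is unsatisfied and unit — conflict.
So y21 must be the other value — set y21 = 0.
From the singleton clause (y23), y23 = 1.
From the singleton clause (y13'), y13 = 0.
From the singleton clause (y33'), y33 = 0.
From the singleton clause (y31), y31 = 1.
From the singleton clause (y41'), y41 = 0.
From the singleton clause (y43), y43 = 1.
Now (y43') is unsatisfied and unit — conflict.
Both values of y21 lead to a conflict.
So y12 must be the other value — set y12 = 0.
From the singleton clause (y13), y13 = 1.
From the singleton clause (y23'), y23 = 0.
From the singleton clause (y33'), y33 = 0.
From the singleton clause (y43'), y43 = 0.
Suppose y21 = 1.
From the singleton clause (y31'), y31 = 0.
From the singleton clause (y32), y32 = 1.
From the singleton clause (y41'), y41 = 0.
From the singleton clause (y42), y42 = 1.
Now (y42') is unsatisfied and unit — conflict.
So y21 must be the other value — set y21 = 0.
From the singleton clause (y22), y22 = 1.
From the singleton clause (y32'), y32 = 0.
From the singleton clause (y31), y31 = 1.
From the singleton clause (y41'), y41 = 0.
From the singleton clause (y42), y42 = 1.
Now (y42') is unsatisfied and unit — conflict.
Both values of y21 lead to a conflict.
Both values of y12 lead to a conflict.
So y11 must be the other value — set y11 = 1.
From the singleton clause (y21'), y21 = 0.
From the singleton clause (y31'), y31 = 0.
From the singleton clause (y41'), y41 = 0.
Suppose y22 = 1.
From the singleton clause (y12'), y12 = 0.
From the singleton clause (y32'), y32 = 0.
From the singleton clause (y33), y33 = 1.
From the singleton clause (y42'), y42 = 0.
From the singleton clause (y43), y43 = 1.
Now (y43') is unsatisfied and unit — conflict.
So y22 must be the other value — set y22 = 0.
From the singleton clause (y23), y23 = 1.
From the singleton clause (y13'), y13 = 0.
From the singleton clause (y33'), y33 = 0.
From the singleton clause (y32), y32 = 1.
From the singleton clause (y12'), y12 = 0.
From the singleton clause (y42'), y42 = 0.
From the singleton clause (y43), y43 = 1.
Now (y43') is unsatisfied and unit — conflict.
Both values of y22 lead to a conflict.
Both values of y11 lead to a conflict.
No assignment satisfies every clause.

No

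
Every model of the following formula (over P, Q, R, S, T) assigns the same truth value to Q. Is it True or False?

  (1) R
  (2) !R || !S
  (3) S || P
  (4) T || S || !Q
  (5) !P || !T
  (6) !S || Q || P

Suppose Q = true.
Unit clause (R) forces R = true.
Unit clause (!S) forces S = false.
Unit clause (P) forces P = true.
Unit clause (T) forces T = true.
That conflicts with the unit clause (!T).
So every satisfying assignment has Q = False.

False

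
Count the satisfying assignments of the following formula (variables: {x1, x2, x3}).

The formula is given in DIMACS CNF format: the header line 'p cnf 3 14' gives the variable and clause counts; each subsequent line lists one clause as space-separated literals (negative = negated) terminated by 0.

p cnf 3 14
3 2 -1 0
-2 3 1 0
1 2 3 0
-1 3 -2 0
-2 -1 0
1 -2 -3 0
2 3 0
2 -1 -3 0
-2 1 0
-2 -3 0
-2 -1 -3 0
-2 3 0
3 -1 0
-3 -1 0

1

There are 2^3 = 8 truth assignments over (x1, x2, x3).
Check each against the 14 clauses (columns in the order x1, x2, x3):
  F F F  ✗ fails (x1 ∨ x2 ∨ x3)
  F F T  ✓ satisfies all
  F T F  ✗ fails (¬x2 ∨ x3 ∨ x1)
  F T T  ✗ fails (x1 ∨ ¬x2 ∨ ¬x3)
  T F F  ✗ fails (x3 ∨ x2 ∨ ¬x1)
  T F T  ✗ fails (x2 ∨ ¬x1 ∨ ¬x3)
  T T F  ✗ fails (¬x1 ∨ x3 ∨ ¬x2)
  T T T  ✗ fails (¬x2 ∨ ¬x1)
1 of the 8 rows is a model.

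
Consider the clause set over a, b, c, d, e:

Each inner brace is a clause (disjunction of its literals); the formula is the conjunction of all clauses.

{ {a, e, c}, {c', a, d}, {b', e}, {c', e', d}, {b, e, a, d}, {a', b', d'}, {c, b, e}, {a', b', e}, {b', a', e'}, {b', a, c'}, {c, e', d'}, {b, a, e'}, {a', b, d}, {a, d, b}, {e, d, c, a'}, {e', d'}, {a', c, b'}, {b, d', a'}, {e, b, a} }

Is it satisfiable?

Branch on b: set b = 1.
Unit clause (e) forces e = 1.
Unit clause (a') forces a = 0.
Unit clause (c') forces c = 0.
Unit clause (d') forces d = 0.
Every clause now holds.
A satisfying assignment: a: 0; b: 1; c: 0; d: 0; e: 1.

Yes, satisfiable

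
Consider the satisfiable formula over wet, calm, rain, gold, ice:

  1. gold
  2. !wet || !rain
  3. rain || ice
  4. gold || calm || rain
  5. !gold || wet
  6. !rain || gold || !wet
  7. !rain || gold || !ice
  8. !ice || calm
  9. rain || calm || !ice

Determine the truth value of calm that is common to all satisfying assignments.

Suppose calm = false.
The clause (gold) is unit, so gold = true.
The clause (wet) is unit, so wet = true.
The clause (!rain) is unit, so rain = false.
The clause (ice) is unit, so ice = true.
But (!ice) is also a unit clause — contradiction.
So every satisfying assignment has calm = True.

True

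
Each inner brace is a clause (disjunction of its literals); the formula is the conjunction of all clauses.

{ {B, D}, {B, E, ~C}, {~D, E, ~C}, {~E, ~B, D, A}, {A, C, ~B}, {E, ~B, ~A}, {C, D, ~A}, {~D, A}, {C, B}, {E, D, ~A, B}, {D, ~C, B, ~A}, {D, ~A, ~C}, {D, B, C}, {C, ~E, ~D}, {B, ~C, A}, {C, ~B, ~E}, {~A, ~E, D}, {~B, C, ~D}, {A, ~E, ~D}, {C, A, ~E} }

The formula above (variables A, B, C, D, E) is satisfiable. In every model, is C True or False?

Suppose C = 0.
(B) alone gives B = 1.
(A) alone gives A = 1.
(E) alone gives E = 1.
Now (~E) is unsatisfied and unit — conflict.
So every satisfying assignment has C = True.

True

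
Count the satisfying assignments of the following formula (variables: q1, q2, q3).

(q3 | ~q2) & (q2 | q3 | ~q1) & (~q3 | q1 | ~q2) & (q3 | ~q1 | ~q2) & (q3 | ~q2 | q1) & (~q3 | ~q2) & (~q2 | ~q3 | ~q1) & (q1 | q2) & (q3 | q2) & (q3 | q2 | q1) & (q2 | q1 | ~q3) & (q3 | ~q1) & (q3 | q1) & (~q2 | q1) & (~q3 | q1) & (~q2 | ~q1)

1

There are 2^3 = 8 truth assignments over (q1, q2, q3).
Split on q3. With q3 = 1, the clauses containing q3 are satisfied and ~q3 drops from the rest; 1 of the 2^2 = 4 assignments to the other variables satisfy what remains.
With q3 = 0, by the same count on the reduced clause set, 0 assignments work.
(One model: q1=T, q2=F, q3=T.)
Total: 1 + 0 = 1.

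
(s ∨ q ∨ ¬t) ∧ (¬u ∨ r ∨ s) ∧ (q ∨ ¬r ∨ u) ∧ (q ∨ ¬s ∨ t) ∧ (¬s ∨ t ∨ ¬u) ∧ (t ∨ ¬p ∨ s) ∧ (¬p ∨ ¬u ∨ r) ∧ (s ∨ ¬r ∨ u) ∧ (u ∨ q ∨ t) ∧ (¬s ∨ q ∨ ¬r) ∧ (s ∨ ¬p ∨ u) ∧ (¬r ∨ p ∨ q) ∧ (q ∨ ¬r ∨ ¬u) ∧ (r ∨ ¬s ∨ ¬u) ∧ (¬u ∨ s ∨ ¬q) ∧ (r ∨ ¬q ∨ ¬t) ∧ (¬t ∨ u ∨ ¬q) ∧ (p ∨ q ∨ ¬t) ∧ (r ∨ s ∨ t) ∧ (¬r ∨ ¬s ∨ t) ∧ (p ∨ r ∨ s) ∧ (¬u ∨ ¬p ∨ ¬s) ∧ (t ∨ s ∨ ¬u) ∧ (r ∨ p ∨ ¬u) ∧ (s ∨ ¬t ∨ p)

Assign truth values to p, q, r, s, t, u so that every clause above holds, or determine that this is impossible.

Try s = True.
Try q = True.
Try t = False.
The clause (¬u) is unit, so u = False.
The clause (¬r) is unit, so r = False.
Every clause is now satisfied; p is unconstrained.

p ↦ False; q ↦ True; r ↦ False; s ↦ True; t ↦ False; u ↦ False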